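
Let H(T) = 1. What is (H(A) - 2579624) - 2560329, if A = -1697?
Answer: -5139952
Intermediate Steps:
(H(A) - 2579624) - 2560329 = (1 - 2579624) - 2560329 = -2579623 - 2560329 = -5139952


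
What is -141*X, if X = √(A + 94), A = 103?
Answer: -141*√197 ≈ -1979.0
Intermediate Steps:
X = √197 (X = √(103 + 94) = √197 ≈ 14.036)
-141*X = -141*√197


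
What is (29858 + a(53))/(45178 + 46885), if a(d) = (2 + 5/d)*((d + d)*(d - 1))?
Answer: 41402/92063 ≈ 0.44971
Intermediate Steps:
a(d) = 2*d*(-1 + d)*(2 + 5/d) (a(d) = (2 + 5/d)*((2*d)*(-1 + d)) = (2 + 5/d)*(2*d*(-1 + d)) = 2*d*(-1 + d)*(2 + 5/d))
(29858 + a(53))/(45178 + 46885) = (29858 + (-10 + 4*53**2 + 6*53))/(45178 + 46885) = (29858 + (-10 + 4*2809 + 318))/92063 = (29858 + (-10 + 11236 + 318))*(1/92063) = (29858 + 11544)*(1/92063) = 41402*(1/92063) = 41402/92063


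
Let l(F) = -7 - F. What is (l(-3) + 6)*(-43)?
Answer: -86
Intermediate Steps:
(l(-3) + 6)*(-43) = ((-7 - 1*(-3)) + 6)*(-43) = ((-7 + 3) + 6)*(-43) = (-4 + 6)*(-43) = 2*(-43) = -86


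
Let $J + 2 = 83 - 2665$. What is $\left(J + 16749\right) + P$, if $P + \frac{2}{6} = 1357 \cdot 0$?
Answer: $\frac{42494}{3} \approx 14165.0$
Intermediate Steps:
$P = - \frac{1}{3}$ ($P = - \frac{1}{3} + 1357 \cdot 0 = - \frac{1}{3} + 0 = - \frac{1}{3} \approx -0.33333$)
$J = -2584$ ($J = -2 + \left(83 - 2665\right) = -2 - 2582 = -2584$)
$\left(J + 16749\right) + P = \left(-2584 + 16749\right) - \frac{1}{3} = 14165 - \frac{1}{3} = \frac{42494}{3}$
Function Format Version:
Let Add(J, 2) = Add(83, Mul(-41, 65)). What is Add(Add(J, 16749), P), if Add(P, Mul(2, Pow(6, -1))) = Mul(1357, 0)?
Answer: Rational(42494, 3) ≈ 14165.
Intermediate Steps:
P = Rational(-1, 3) (P = Add(Rational(-1, 3), Mul(1357, 0)) = Add(Rational(-1, 3), 0) = Rational(-1, 3) ≈ -0.33333)
J = -2584 (J = Add(-2, Add(83, Mul(-41, 65))) = Add(-2, Add(83, -2665)) = Add(-2, -2582) = -2584)
Add(Add(J, 16749), P) = Add(Add(-2584, 16749), Rational(-1, 3)) = Add(14165, Rational(-1, 3)) = Rational(42494, 3)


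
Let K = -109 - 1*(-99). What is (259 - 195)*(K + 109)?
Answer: 6336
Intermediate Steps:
K = -10 (K = -109 + 99 = -10)
(259 - 195)*(K + 109) = (259 - 195)*(-10 + 109) = 64*99 = 6336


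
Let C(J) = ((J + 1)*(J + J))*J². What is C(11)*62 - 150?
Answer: 1980378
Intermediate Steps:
C(J) = 2*J³*(1 + J) (C(J) = ((1 + J)*(2*J))*J² = (2*J*(1 + J))*J² = 2*J³*(1 + J))
C(11)*62 - 150 = (2*11³*(1 + 11))*62 - 150 = (2*1331*12)*62 - 150 = 31944*62 - 150 = 1980528 - 150 = 1980378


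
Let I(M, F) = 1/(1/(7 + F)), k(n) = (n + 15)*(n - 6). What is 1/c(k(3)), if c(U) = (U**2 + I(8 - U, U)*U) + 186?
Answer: 1/5640 ≈ 0.00017730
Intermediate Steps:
k(n) = (-6 + n)*(15 + n) (k(n) = (15 + n)*(-6 + n) = (-6 + n)*(15 + n))
I(M, F) = 7 + F
c(U) = 186 + U**2 + U*(7 + U) (c(U) = (U**2 + (7 + U)*U) + 186 = (U**2 + U*(7 + U)) + 186 = 186 + U**2 + U*(7 + U))
1/c(k(3)) = 1/(186 + (-90 + 3**2 + 9*3)**2 + (-90 + 3**2 + 9*3)*(7 + (-90 + 3**2 + 9*3))) = 1/(186 + (-90 + 9 + 27)**2 + (-90 + 9 + 27)*(7 + (-90 + 9 + 27))) = 1/(186 + (-54)**2 - 54*(7 - 54)) = 1/(186 + 2916 - 54*(-47)) = 1/(186 + 2916 + 2538) = 1/5640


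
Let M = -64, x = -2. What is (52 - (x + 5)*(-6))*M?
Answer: -4480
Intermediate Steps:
(52 - (x + 5)*(-6))*M = (52 - (-2 + 5)*(-6))*(-64) = (52 - 3*(-6))*(-64) = (52 - 1*(-18))*(-64) = (52 + 18)*(-64) = 70*(-64) = -4480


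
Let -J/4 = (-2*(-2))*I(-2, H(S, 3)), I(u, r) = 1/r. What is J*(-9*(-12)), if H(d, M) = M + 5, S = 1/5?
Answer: -216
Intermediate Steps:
S = 1/5 ≈ 0.20000
H(d, M) = 5 + M
J = -2 (J = -4*(-2*(-2))/(5 + 3) = -16/8 = -4*1/2 = -2)
J*(-9*(-12)) = -(-18)*(-12) = -2*108 = -216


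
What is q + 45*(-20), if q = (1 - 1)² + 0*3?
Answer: -900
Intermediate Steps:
q = 0 (q = 0² + 0 = 0 + 0 = 0)
q + 45*(-20) = 0 + 45*(-20) = 0 - 900 = -900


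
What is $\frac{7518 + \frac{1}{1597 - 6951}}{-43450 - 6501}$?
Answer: $- \frac{40251371}{267437654} \approx -0.15051$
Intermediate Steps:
$\frac{7518 + \frac{1}{1597 - 6951}}{-43450 - 6501} = \frac{7518 + \frac{1}{-5354}}{-49951} = \left(7518 - \frac{1}{5354}\right) \left(- \frac{1}{49951}\right) = \frac{40251371}{5354} \left(- \frac{1}{49951}\right) = - \frac{40251371}{267437654}$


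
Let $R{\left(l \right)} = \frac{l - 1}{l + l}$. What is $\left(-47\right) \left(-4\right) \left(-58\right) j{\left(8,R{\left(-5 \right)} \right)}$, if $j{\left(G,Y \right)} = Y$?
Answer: $- \frac{32712}{5} \approx -6542.4$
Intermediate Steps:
$R{\left(l \right)} = \frac{-1 + l}{2 l}$
$\left(-47\right) \left(-4\right) \left(-58\right) j{\left(8,R{\left(-5 \right)} \right)} = \left(-47\right) \left(-4\right) \left(-58\right) \frac{-1 - 5}{2 \left(-5\right)} = 188 \left(-58\right) \frac{1}{2} \left(- \frac{1}{5}\right) \left(-6\right) = \left(-10904\right) \frac{3}{5} = - \frac{32712}{5}$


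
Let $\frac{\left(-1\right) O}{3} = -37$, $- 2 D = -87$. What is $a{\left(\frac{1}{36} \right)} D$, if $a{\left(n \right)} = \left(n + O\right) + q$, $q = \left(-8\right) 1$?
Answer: $\frac{107561}{24} \approx 4481.7$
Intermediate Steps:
$D = \frac{87}{2}$ ($D = \left(- \frac{1}{2}\right) \left(-87\right) = \frac{87}{2} \approx 43.5$)
$O = 111$ ($O = \left(-3\right) \left(-37\right) = 111$)
$q = -8$
$a{\left(n \right)} = 103 + n$ ($a{\left(n \right)} = \left(n + 111\right) - 8 = \left(111 + n\right) - 8 = 103 + n$)
$a{\left(\frac{1}{36} \right)} D = \left(103 + \frac{1}{36}\right) \frac{87}{2} = \frac{3709}{36} \cdot \frac{87}{2} = \frac{107561}{24}$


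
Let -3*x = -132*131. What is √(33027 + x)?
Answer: √38791 ≈ 196.95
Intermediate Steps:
x = 5764 (x = -(-44)*131 = -⅓*(-17292) = 5764)
√(33027 + x) = √(33027 + 5764) = √38791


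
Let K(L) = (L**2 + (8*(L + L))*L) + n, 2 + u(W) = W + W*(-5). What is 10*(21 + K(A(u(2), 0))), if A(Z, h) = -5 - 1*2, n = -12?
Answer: 8420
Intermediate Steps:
u(W) = -2 - 4*W (u(W) = -2 + (W + W*(-5)) = -2 + (W - 5*W) = -2 - 4*W)
A(Z, h) = -7 (A(Z, h) = -5 - 2 = -7)
K(L) = -12 + 17*L**2 (K(L) = (L**2 + (8*(L + L))*L) - 12 = (L**2 + (8*(2*L))*L) - 12 = (L**2 + (16*L)*L) - 12 = (L**2 + 16*L**2) - 12 = 17*L**2 - 12 = -12 + 17*L**2)
10*(21 + K(A(u(2), 0))) = 10*(21 + (-12 + 17*(-7)**2)) = 10*(21 + (-12 + 17*49)) = 10*(21 + (-12 + 833)) = 10*(21 + 821) = 10*842 = 8420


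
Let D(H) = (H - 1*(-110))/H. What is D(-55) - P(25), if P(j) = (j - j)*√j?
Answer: -1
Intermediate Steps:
P(j) = 0 (P(j) = 0*√j = 0)
D(H) = (110 + H)/H (D(H) = (H + 110)/H = (110 + H)/H)
D(-55) - P(25) = (110 - 55)/(-55) - 1*0 = -1/55*55 + 0 = -1 + 0 = -1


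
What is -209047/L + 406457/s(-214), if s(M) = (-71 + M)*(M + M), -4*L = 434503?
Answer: 4567295051/868863540 ≈ 5.2566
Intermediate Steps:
L = -434503/4 (L = -¼*434503 = -434503/4 ≈ -1.0863e+5)
s(M) = 2*M*(-71 + M) (s(M) = (-71 + M)*(2*M) = 2*M*(-71 + M))
-209047/L + 406457/s(-214) = -209047/(-434503/4) + 406457/((2*(-214)*(-71 - 214))) = -209047*(-4/434503) + 406457/((2*(-214)*(-285))) = 13708/7123 + 406457/121980 = 4567295051/868863540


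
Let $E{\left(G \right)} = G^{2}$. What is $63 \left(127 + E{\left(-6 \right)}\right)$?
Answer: $10269$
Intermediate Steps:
$63 \left(127 + E{\left(-6 \right)}\right) = 63 \left(127 + \left(-6\right)^{2}\right) = 63 \left(127 + 36\right) = 63 \cdot 163 = 10269$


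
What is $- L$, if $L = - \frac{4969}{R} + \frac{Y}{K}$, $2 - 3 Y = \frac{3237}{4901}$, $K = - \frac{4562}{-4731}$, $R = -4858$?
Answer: $- \frac{3103723059}{2088786973} \approx -1.4859$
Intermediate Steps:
$K = \frac{4562}{4731}$ ($K = \left(-4562\right) \left(- \frac{1}{4731}\right) = \frac{4562}{4731} \approx 0.96428$)
$Y = \frac{505}{1131}$ ($Y = \frac{2}{3} - \frac{3237 \cdot \frac{1}{4901}}{3} = \frac{2}{3} - \frac{83}{377} = \frac{505}{1131} \approx 0.44651$)
$L = \frac{3103723059}{2088786973}$ ($L = - \frac{4969}{-4858} + \frac{505}{1131 \cdot \frac{4562}{4731}} = \left(-4969\right) \left(- \frac{1}{4858}\right) + \frac{505}{1131} \cdot \frac{4731}{4562} = \frac{4969}{4858} + \frac{796385}{1719874} = \frac{3103723059}{2088786973} \approx 1.4859$)
$- L = \left(-1\right) \frac{3103723059}{2088786973} = - \frac{3103723059}{2088786973}$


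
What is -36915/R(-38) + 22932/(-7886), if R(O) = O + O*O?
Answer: -161677041/5543858 ≈ -29.163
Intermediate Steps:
R(O) = O + O²
-36915/R(-38) + 22932/(-7886) = -36915*(-1/(38*(1 - 38))) + 22932/(-7886) = -36915/((-38*(-37))) + 22932*(-1/7886) = -36915/1406 - 11466/3943 = -161677041/5543858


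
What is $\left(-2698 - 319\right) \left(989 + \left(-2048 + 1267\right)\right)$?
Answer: $-627536$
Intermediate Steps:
$\left(-2698 - 319\right) \left(989 + \left(-2048 + 1267\right)\right) = - 3017 \left(989 - 781\right) = \left(-3017\right) 208 = -627536$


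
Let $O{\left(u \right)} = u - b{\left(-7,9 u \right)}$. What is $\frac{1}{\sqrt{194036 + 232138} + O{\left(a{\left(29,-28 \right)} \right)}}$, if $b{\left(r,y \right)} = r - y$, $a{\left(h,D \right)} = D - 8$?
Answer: $\frac{353}{301565} + \frac{\sqrt{426174}}{301565} \approx 0.0033353$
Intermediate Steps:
$a{\left(h,D \right)} = -8 + D$
$O{\left(u \right)} = 7 + 10 u$ ($O{\left(u \right)} = u - \left(-7 - 9 u\right) = u + \left(7 + 9 u\right) = 7 + 10 u$)
$\frac{1}{\sqrt{194036 + 232138} + O{\left(a{\left(29,-28 \right)} \right)}} = \frac{1}{\sqrt{194036 + 232138} + \left(7 + 10 \left(-8 - 28\right)\right)} = \frac{1}{\sqrt{426174} + \left(7 + 10 \left(-36\right)\right)} = \frac{1}{\sqrt{426174} + \left(7 - 360\right)} = \frac{1}{\sqrt{426174} - 353} = \frac{1}{-353 + \sqrt{426174}}$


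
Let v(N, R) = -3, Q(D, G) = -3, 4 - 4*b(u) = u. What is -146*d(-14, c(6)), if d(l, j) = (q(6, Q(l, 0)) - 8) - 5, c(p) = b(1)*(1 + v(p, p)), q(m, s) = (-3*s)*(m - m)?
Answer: 1898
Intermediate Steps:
b(u) = 1 - u/4
q(m, s) = 0 (q(m, s) = -3*s*0 = 0)
c(p) = -3/2 (c(p) = (1 - ¼*1)*(1 - 3) = (1 - ¼)*(-2) = (¾)*(-2) = -3/2)
d(l, j) = -13 (d(l, j) = (0 - 8) - 5 = -8 - 5 = -13)
-146*d(-14, c(6)) = -146*(-13) = 1898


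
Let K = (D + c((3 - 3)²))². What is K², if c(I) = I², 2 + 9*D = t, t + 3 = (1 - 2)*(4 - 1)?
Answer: 4096/6561 ≈ 0.62430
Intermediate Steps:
t = -6 (t = -3 + (1 - 2)*(4 - 1) = -3 - 1*3 = -3 - 3 = -6)
D = -8/9 (D = -2/9 + (⅑)*(-6) = -2/9 - ⅔ = -8/9 ≈ -0.88889)
K = 64/81 (K = (-8/9 + ((3 - 3)²)²)² = (-8/9 + (0²)²)² = (-8/9 + 0²)² = (-8/9 + 0)² = (-8/9)² = 64/81 ≈ 0.79012)
K² = (64/81)² = 4096/6561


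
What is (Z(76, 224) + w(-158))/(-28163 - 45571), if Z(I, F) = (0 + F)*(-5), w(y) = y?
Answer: 213/12289 ≈ 0.017333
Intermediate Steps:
Z(I, F) = -5*F (Z(I, F) = F*(-5) = -5*F)
(Z(76, 224) + w(-158))/(-28163 - 45571) = (-5*224 - 158)/(-28163 - 45571) = (-1120 - 158)/(-73734) = -1278*(-1/73734) = 213/12289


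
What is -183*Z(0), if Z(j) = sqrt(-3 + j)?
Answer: -183*I*sqrt(3) ≈ -316.97*I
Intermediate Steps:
-183*Z(0) = -183*sqrt(-3 + 0) = -183*I*sqrt(3)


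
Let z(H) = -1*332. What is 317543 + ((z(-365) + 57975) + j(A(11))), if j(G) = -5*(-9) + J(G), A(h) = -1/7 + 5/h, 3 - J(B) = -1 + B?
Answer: 28893071/77 ≈ 3.7523e+5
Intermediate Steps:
z(H) = -332
J(B) = 4 - B (J(B) = 3 - (-1 + B) = 3 + (1 - B) = 4 - B)
A(h) = -1/7 + 5/h (A(h) = -1*1/7 + 5/h = -1/7 + 5/h)
j(G) = 49 - G (j(G) = -5*(-9) + (4 - G) = 45 + (4 - G) = 49 - G)
317543 + ((z(-365) + 57975) + j(A(11))) = 317543 + ((-332 + 57975) + (49 - (35 - 1*11)/(7*11))) = 317543 + (57643 + (49 - (35 - 11)/(7*11))) = 317543 + (57643 + (49 - 24/(7*11))) = 317543 + (57643 + (49 - 1*24/77)) = 317543 + (57643 + (49 - 24/77)) = 317543 + (57643 + 3749/77) = 317543 + 4442260/77 = 28893071/77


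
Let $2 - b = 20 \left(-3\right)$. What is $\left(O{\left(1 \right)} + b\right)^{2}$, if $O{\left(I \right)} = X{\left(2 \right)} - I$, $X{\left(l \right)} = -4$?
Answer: $3249$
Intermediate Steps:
$O{\left(I \right)} = -4 - I$
$b = 62$ ($b = 2 - 20 \left(-3\right) = 2 - -60 = 2 + 60 = 62$)
$\left(O{\left(1 \right)} + b\right)^{2} = \left(\left(-4 - 1\right) + 62\right)^{2} = \left(-5 + 62\right)^{2} = 57^{2} = 3249$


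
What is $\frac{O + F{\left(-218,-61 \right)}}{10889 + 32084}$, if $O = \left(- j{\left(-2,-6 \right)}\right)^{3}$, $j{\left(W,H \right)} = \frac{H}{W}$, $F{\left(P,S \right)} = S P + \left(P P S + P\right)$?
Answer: $- \frac{412273}{6139} \approx -67.156$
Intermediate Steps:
$F{\left(P,S \right)} = P + P S + S P^{2}$ ($F{\left(P,S \right)} = P S + \left(P^{2} S + P\right) = P S + \left(S P^{2} + P\right) = P S + \left(P + S P^{2}\right) = P + P S + S P^{2}$)
$O = -27$ ($O = \left(- \frac{-6}{-2}\right)^{3} = \left(- \frac{\left(-6\right) \left(-1\right)}{2}\right)^{3} = \left(\left(-1\right) 3\right)^{3} = \left(-3\right)^{3} = -27$)
$\frac{O + F{\left(-218,-61 \right)}}{10889 + 32084} = \frac{-27 - 218 \left(1 - 61 - -13298\right)}{10889 + 32084} = \frac{-27 - 218 \left(1 - 61 + 13298\right)}{42973} = \left(-27 - 2885884\right) \frac{1}{42973} = \left(-2885911\right) \frac{1}{42973} = - \frac{412273}{6139}$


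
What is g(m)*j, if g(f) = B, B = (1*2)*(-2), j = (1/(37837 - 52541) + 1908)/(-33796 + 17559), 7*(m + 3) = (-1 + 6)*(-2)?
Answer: 28055231/59687212 ≈ 0.47004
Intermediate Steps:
m = -31/7 (m = -3 + ((-1 + 6)*(-2))/7 = -3 + (5*(-2))/7 = -3 + (1/7)*(-10) = -3 - 10/7 = -31/7 ≈ -4.4286)
j = -28055231/238748848 (j = (1/(-14704) + 1908)/(-16237) = (-1/14704 + 1908)*(-1/16237) = (28055231/14704)*(-1/16237) = -28055231/238748848 ≈ -0.11751)
B = -4 (B = 2*(-2) = -4)
g(f) = -4
g(m)*j = -4*(-28055231/238748848) = 28055231/59687212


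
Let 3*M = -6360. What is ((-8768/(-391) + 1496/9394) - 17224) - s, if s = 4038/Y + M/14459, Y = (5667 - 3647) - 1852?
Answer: -166329701937081/9656125052 ≈ -17225.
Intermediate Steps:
M = -2120 (M = (1/3)*(-6360) = -2120)
Y = 168 (Y = 2020 - 1852 = 168)
s = 9671547/404852 (s = 4038/168 - 2120/14459 = 4038*(1/168) - 2120*1/14459 = 673/28 - 2120/14459 = 9671547/404852 ≈ 23.889)
((-8768/(-391) + 1496/9394) - 17224) - s = ((-8768/(-391) + 1496/9394) - 17224) - 1*9671547/404852 = ((-8768*(-1/391) + 1496*(1/9394)) - 17224) - 9671547/404852 = ((8768/391 + 68/427) - 17224) - 9671547/404852 = (3770524/166957 - 17224) - 9671547/404852 = -2871896844/166957 - 9671547/404852 = -166329701937081/9656125052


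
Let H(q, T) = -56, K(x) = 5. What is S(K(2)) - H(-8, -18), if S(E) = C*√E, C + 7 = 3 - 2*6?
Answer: 56 - 16*√5 ≈ 20.223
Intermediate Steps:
C = -16 (C = -7 + (3 - 2*6) = -7 + (3 - 12) = -7 - 9 = -16)
S(E) = -16*√E
S(K(2)) - H(-8, -18) = -16*√5 - 1*(-56) = -16*√5 + 56 = 56 - 16*√5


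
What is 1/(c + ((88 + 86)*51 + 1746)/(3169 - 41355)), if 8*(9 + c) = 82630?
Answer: 76372/788118707 ≈ 9.6904e-5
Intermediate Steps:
c = 41279/4 (c = -9 + (⅛)*82630 = -9 + 41315/4 = 41279/4 ≈ 10320.)
1/(c + ((88 + 86)*51 + 1746)/(3169 - 41355)) = 1/(41279/4 + ((88 + 86)*51 + 1746)/(3169 - 41355)) = 1/(41279/4 + (174*51 + 1746)/(-38186)) = 1/(41279/4 + (8874 + 1746)*(-1/38186)) = 1/(41279/4 + 10620*(-1/38186)) = 1/(41279/4 - 5310/19093) = 1/(788118707/76372) = 76372/788118707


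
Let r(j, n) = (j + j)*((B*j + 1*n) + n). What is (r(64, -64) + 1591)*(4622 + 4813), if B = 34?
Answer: 2488339725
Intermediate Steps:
r(j, n) = 2*j*(2*n + 34*j) (r(j, n) = (j + j)*((34*j + 1*n) + n) = (2*j)*((34*j + n) + n) = (2*j)*((n + 34*j) + n) = (2*j)*(2*n + 34*j) = 2*j*(2*n + 34*j))
(r(64, -64) + 1591)*(4622 + 4813) = (4*64*(-64 + 17*64) + 1591)*(4622 + 4813) = (4*64*(-64 + 1088) + 1591)*9435 = (4*64*1024 + 1591)*9435 = (262144 + 1591)*9435 = 263735*9435 = 2488339725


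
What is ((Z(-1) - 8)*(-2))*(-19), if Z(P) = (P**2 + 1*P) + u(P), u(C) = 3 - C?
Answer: -152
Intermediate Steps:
Z(P) = 3 + P**2 (Z(P) = (P**2 + 1*P) + (3 - P) = (P**2 + P) + (3 - P) = (P + P**2) + (3 - P) = 3 + P**2)
((Z(-1) - 8)*(-2))*(-19) = (((3 + (-1)**2) - 8)*(-2))*(-19) = (((3 + 1) - 8)*(-2))*(-19) = ((4 - 8)*(-2))*(-19) = -4*(-2)*(-19) = 8*(-19) = -152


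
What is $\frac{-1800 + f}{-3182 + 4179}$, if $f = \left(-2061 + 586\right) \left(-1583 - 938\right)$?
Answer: $\frac{3716675}{997} \approx 3727.9$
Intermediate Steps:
$f = 3718475$ ($f = \left(-1475\right) \left(-2521\right) = 3718475$)
$\frac{-1800 + f}{-3182 + 4179} = \frac{-1800 + 3718475}{-3182 + 4179} = \frac{3716675}{997}$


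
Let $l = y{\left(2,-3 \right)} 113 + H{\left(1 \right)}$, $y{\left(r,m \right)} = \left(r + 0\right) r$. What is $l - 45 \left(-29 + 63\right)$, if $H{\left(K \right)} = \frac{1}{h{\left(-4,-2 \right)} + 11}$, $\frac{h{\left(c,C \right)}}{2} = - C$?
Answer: $- \frac{16169}{15} \approx -1077.9$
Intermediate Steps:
$h{\left(c,C \right)} = - 2 C$ ($h{\left(c,C \right)} = 2 \left(- C\right) = - 2 C$)
$y{\left(r,m \right)} = r^{2}$ ($y{\left(r,m \right)} = r r = r^{2}$)
$H{\left(K \right)} = \frac{1}{15}$ ($H{\left(K \right)} = \frac{1}{\left(-2\right) \left(-2\right) + 11} = \frac{1}{4 + 11} = \frac{1}{15}$)
$l = \frac{6781}{15}$ ($l = 2^{2} \cdot 113 + \frac{1}{15} = 4 \cdot 113 + \frac{1}{15} = 452 + \frac{1}{15} = \frac{6781}{15} \approx 452.07$)
$l - 45 \left(-29 + 63\right) = \frac{6781}{15} - 45 \left(-29 + 63\right) = \frac{6781}{15} - 45 \cdot 34 = \frac{6781}{15} - 1530 = - \frac{16169}{15}$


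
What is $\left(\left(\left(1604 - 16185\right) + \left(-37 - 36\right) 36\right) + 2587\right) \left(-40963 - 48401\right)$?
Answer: $1306680408$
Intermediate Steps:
$\left(\left(\left(1604 - 16185\right) + \left(-37 - 36\right) 36\right) + 2587\right) \left(-40963 - 48401\right) = \left(\left(-14581 - 2628\right) + 2587\right) \left(-89364\right) = \left(-17209 + 2587\right) \left(-89364\right) = \left(-14622\right) \left(-89364\right) = 1306680408$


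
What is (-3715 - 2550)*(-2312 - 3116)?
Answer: 34006420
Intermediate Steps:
(-3715 - 2550)*(-2312 - 3116) = -6265*(-5428) = 34006420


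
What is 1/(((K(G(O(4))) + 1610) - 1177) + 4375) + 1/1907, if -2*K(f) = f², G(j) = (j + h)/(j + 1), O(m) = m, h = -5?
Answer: 335749/458440893 ≈ 0.00073237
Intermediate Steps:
G(j) = (-5 + j)/(1 + j) (G(j) = (j - 5)/(j + 1) = (-5 + j)/(1 + j))
K(f) = -f²/2
1/(((K(G(O(4))) + 1610) - 1177) + 4375) + 1/1907 = 1/(((-(-5 + 4)²/(1 + 4)²/2 + 1610) - 1177) + 4375) + 1/1907 = 1/(((-(-1/5)²/2 + 1610) - 1177) + 4375) + 1/1907 = 1/(((-((⅕)*(-1))²/2 + 1610) - 1177) + 4375) + 1/1907 = 1/(((-(-⅕)²/2 + 1610) - 1177) + 4375) + 1/1907 = 1/(((-½*1/25 + 1610) - 1177) + 4375) + 1/1907 = 1/(((-1/50 + 1610) - 1177) + 4375) + 1/1907 = 1/((80499/50 - 1177) + 4375) + 1/1907 = 1/(21649/50 + 4375) + 1/1907 = 1/(240399/50) + 1/1907 = 50/240399 + 1/1907 = 335749/458440893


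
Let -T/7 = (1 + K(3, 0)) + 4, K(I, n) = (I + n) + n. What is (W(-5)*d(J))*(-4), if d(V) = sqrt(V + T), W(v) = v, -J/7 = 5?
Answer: 20*I*sqrt(91) ≈ 190.79*I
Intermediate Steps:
J = -35 (J = -7*5 = -35)
K(I, n) = I + 2*n
T = -56 (T = -7*((1 + (3 + 2*0)) + 4) = -7*((1 + (3 + 0)) + 4) = -7*((1 + 3) + 4) = -7*(4 + 4) = -7*8 = -56)
d(V) = sqrt(-56 + V) (d(V) = sqrt(V - 56) = sqrt(-56 + V))
(W(-5)*d(J))*(-4) = -5*sqrt(-56 - 35)*(-4) = -5*I*sqrt(91)*(-4) = 20*I*sqrt(91)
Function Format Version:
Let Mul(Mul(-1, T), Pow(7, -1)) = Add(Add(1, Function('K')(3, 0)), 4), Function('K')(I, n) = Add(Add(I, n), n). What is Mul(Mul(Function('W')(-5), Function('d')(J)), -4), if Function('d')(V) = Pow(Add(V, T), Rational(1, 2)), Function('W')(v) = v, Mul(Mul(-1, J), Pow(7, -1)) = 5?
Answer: Mul(20, I, Pow(91, Rational(1, 2))) ≈ Mul(190.79, I)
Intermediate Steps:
J = -35 (J = Mul(-7, 5) = -35)
Function('K')(I, n) = Add(I, Mul(2, n))
T = -56 (T = Mul(-7, Add(Add(1, Add(3, Mul(2, 0))), 4)) = Mul(-7, Add(Add(1, Add(3, 0)), 4)) = Mul(-7, Add(Add(1, 3), 4)) = Mul(-7, Add(4, 4)) = Mul(-7, 8) = -56)
Function('d')(V) = Pow(Add(-56, V), Rational(1, 2)) (Function('d')(V) = Pow(Add(V, -56), Rational(1, 2)) = Pow(Add(-56, V), Rational(1, 2)))
Mul(Mul(Function('W')(-5), Function('d')(J)), -4) = Mul(Mul(-5, Pow(Add(-56, -35), Rational(1, 2))), -4) = Mul(Mul(-5, Pow(-91, Rational(1, 2))), -4) = Mul(Mul(-5, Mul(I, Pow(91, Rational(1, 2)))), -4) = Mul(Mul(-5, I, Pow(91, Rational(1, 2))), -4) = Mul(20, I, Pow(91, Rational(1, 2)))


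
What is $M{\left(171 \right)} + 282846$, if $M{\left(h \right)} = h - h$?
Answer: $282846$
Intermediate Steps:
$M{\left(h \right)} = 0$
$M{\left(171 \right)} + 282846 = 0 + 282846 = 282846$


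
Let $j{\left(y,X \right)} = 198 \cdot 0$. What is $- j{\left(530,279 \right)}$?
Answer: $0$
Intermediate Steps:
$j{\left(y,X \right)} = 0$
$- j{\left(530,279 \right)} = \left(-1\right) 0 = 0$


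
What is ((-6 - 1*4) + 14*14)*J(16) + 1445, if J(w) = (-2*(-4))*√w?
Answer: 7397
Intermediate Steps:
J(w) = 8*√w
((-6 - 1*4) + 14*14)*J(16) + 1445 = ((-6 - 1*4) + 14*14)*(8*√16) + 1445 = ((-6 - 4) + 196)*(8*4) + 1445 = (-10 + 196)*32 + 1445 = 186*32 + 1445 = 5952 + 1445 = 7397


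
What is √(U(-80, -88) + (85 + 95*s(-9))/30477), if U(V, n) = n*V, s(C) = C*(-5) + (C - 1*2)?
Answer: √726576403935/10159 ≈ 83.905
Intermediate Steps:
s(C) = -2 - 4*C (s(C) = -5*C + (C - 2) = -5*C + (-2 + C) = -2 - 4*C)
U(V, n) = V*n
√(U(-80, -88) + (85 + 95*s(-9))/30477) = √(-80*(-88) + (85 + 95*(-2 - 4*(-9)))/30477) = √(7040 + (85 + 95*(-2 + 36))*(1/30477)) = √(7040 + (85 + 95*34)*(1/30477)) = √(7040 + (85 + 3230)*(1/30477)) = √(7040 + 3315*(1/30477)) = √(7040 + 1105/10159) = √(71520465/10159) = √726576403935/10159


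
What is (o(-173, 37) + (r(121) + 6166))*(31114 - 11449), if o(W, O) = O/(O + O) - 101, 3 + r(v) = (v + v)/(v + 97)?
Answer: 25994514555/218 ≈ 1.1924e+8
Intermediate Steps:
r(v) = -3 + 2*v/(97 + v) (r(v) = -3 + (v + v)/(v + 97) = -3 + (2*v)/(97 + v) = -3 + 2*v/(97 + v))
o(W, O) = -201/2 (o(W, O) = O/((2*O)) - 101 = (1/(2*O))*O - 101 = ½ - 101 = -201/2)
(o(-173, 37) + (r(121) + 6166))*(31114 - 11449) = (-201/2 + ((-291 - 1*121)/(97 + 121) + 6166))*(31114 - 11449) = (-201/2 + ((-291 - 121)/218 + 6166))*19665 = (-201/2 + ((1/218)*(-412) + 6166))*19665 = (-201/2 + (-206/109 + 6166))*19665 = (-201/2 + 671888/109)*19665 = (1321867/218)*19665 = 25994514555/218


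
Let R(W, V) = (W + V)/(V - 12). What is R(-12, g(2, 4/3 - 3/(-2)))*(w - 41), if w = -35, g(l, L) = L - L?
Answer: -76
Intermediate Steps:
g(l, L) = 0
R(W, V) = (V + W)/(-12 + V)
R(-12, g(2, 4/3 - 3/(-2)))*(w - 41) = ((0 - 12)/(-12 + 0))*(-35 - 41) = (-12/(-12))*(-76) = -1/12*(-12)*(-76) = 1*(-76) = -76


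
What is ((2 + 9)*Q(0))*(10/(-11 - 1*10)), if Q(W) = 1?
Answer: -110/21 ≈ -5.2381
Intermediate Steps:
((2 + 9)*Q(0))*(10/(-11 - 1*10)) = ((2 + 9)*1)*(10/(-11 - 1*10)) = (11*1)*(10/(-11 - 10)) = 11*(10/(-21)) = 11*(10*(-1/21)) = 11*(-10/21) = -110/21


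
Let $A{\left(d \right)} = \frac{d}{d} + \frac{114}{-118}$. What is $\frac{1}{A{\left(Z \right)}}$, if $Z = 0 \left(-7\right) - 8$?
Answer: $\frac{59}{2} \approx 29.5$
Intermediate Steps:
$Z = -8$ ($Z = 0 - 8 = -8$)
$A{\left(d \right)} = \frac{2}{59}$ ($A{\left(d \right)} = 1 + 114 \left(- \frac{1}{118}\right) = 1 - \frac{57}{59} = \frac{2}{59}$)
$\frac{1}{A{\left(Z \right)}} = \frac{1}{\frac{2}{59}} = \frac{59}{2}$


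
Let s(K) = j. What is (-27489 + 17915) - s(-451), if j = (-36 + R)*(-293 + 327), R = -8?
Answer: -8078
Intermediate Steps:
j = -1496 (j = (-36 - 8)*(-293 + 327) = -44*34 = -1496)
s(K) = -1496
(-27489 + 17915) - s(-451) = (-27489 + 17915) - 1*(-1496) = -9574 + 1496 = -8078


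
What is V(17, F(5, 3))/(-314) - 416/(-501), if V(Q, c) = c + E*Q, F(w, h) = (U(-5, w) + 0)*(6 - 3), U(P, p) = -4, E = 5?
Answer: 94051/157314 ≈ 0.59786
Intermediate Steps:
F(w, h) = -12 (F(w, h) = (-4 + 0)*(6 - 3) = -4*3 = -12)
V(Q, c) = c + 5*Q
V(17, F(5, 3))/(-314) - 416/(-501) = (-12 + 5*17)/(-314) - 416/(-501) = (-12 + 85)*(-1/314) - 416*(-1/501) = 73*(-1/314) + 416/501 = -73/314 + 416/501 = 94051/157314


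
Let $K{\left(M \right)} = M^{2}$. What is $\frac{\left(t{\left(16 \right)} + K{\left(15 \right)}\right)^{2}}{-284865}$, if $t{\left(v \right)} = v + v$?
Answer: $- \frac{66049}{284865} \approx -0.23186$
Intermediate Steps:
$t{\left(v \right)} = 2 v$
$\frac{\left(t{\left(16 \right)} + K{\left(15 \right)}\right)^{2}}{-284865} = \frac{\left(2 \cdot 16 + 15^{2}\right)^{2}}{-284865} = \left(32 + 225\right)^{2} \left(- \frac{1}{284865}\right) = 257^{2} \left(- \frac{1}{284865}\right) = 66049 \left(- \frac{1}{284865}\right) = - \frac{66049}{284865}$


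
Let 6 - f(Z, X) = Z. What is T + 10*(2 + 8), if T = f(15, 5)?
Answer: 91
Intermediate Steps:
f(Z, X) = 6 - Z
T = -9 (T = 6 - 1*15 = 6 - 15 = -9)
T + 10*(2 + 8) = -9 + 10*(2 + 8) = -9 + 10*10 = -9 + 100 = 91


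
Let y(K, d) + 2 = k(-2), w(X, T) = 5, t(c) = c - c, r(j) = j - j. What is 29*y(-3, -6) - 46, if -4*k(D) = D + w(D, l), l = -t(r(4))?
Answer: -503/4 ≈ -125.75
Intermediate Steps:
r(j) = 0
t(c) = 0
l = 0 (l = -1*0 = 0)
k(D) = -5/4 - D/4 (k(D) = -(D + 5)/4 = -(5 + D)/4 = -5/4 - D/4)
y(K, d) = -11/4 (y(K, d) = -2 + (-5/4 - ¼*(-2)) = -2 + (-5/4 + ½) = -2 - ¾ = -11/4)
29*y(-3, -6) - 46 = 29*(-11/4) - 46 = -319/4 - 46 = -503/4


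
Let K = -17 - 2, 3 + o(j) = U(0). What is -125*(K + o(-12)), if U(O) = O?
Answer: 2750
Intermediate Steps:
o(j) = -3 (o(j) = -3 + 0 = -3)
K = -19
-125*(K + o(-12)) = -125*(-19 - 3) = -125*(-22) = 2750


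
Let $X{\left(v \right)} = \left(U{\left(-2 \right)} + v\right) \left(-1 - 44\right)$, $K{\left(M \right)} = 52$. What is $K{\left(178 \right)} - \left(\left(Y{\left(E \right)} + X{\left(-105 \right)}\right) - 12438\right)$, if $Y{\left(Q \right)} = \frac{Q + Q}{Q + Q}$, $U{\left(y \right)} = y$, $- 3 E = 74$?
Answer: $7674$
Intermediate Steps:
$E = - \frac{74}{3}$ ($E = \left(- \frac{1}{3}\right) 74 = - \frac{74}{3} \approx -24.667$)
$Y{\left(Q \right)} = 1$ ($Y{\left(Q \right)} = \frac{2 Q}{2 Q} = 2 Q \frac{1}{2 Q} = 1$)
$X{\left(v \right)} = 90 - 45 v$ ($X{\left(v \right)} = \left(-2 + v\right) \left(-1 - 44\right) = \left(-2 + v\right) \left(-45\right) = 90 - 45 v$)
$K{\left(178 \right)} - \left(\left(Y{\left(E \right)} + X{\left(-105 \right)}\right) - 12438\right) = 52 - \left(\left(1 + \left(90 - -4725\right)\right) - 12438\right) = 52 - \left(\left(1 + \left(90 + 4725\right)\right) - 12438\right) = 52 - \left(\left(1 + 4815\right) - 12438\right) = 52 - \left(4816 - 12438\right) = 52 - -7622 = 52 + 7622 = 7674$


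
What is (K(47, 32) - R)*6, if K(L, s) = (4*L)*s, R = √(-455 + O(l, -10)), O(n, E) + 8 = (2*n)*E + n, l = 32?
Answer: 36096 - 18*I*√119 ≈ 36096.0 - 196.36*I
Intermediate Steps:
O(n, E) = -8 + n + 2*E*n (O(n, E) = -8 + ((2*n)*E + n) = -8 + (2*E*n + n) = -8 + (n + 2*E*n) = -8 + n + 2*E*n)
R = 3*I*√119 (R = √(-455 + (-8 + 32 + 2*(-10)*32)) = √(-455 + (-8 + 32 - 640)) = √(-455 - 616) = √(-1071) = 3*I*√119 ≈ 32.726*I)
K(L, s) = 4*L*s
(K(47, 32) - R)*6 = (4*47*32 - 3*I*√119)*6 = (6016 - 3*I*√119)*6 = 36096 - 18*I*√119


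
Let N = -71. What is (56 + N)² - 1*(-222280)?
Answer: 222505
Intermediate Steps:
(56 + N)² - 1*(-222280) = (56 - 71)² - 1*(-222280) = (-15)² + 222280 = 225 + 222280 = 222505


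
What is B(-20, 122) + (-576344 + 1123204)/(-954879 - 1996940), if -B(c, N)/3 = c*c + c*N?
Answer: 18064585420/2951819 ≈ 6119.8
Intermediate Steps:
B(c, N) = -3*c² - 3*N*c (B(c, N) = -3*(c*c + c*N) = -3*(c² + N*c) = -3*c² - 3*N*c)
B(-20, 122) + (-576344 + 1123204)/(-954879 - 1996940) = -3*(-20)*(122 - 20) + (-576344 + 1123204)/(-954879 - 1996940) = -3*(-20)*102 + 546860/(-2951819) = 6120 + 546860*(-1/2951819) = 6120 - 546860/2951819 = 18064585420/2951819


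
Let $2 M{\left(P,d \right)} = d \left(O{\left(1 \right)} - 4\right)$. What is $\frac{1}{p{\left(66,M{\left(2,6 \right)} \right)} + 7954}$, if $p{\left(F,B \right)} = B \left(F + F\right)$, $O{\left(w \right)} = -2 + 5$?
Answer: $\frac{1}{7558} \approx 0.00013231$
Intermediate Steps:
$O{\left(w \right)} = 3$
$M{\left(P,d \right)} = - \frac{d}{2}$ ($M{\left(P,d \right)} = \frac{d \left(3 - 4\right)}{2} = \frac{d \left(-1\right)}{2} = \frac{\left(-1\right) d}{2} = - \frac{d}{2}$)
$p{\left(F,B \right)} = 2 B F$ ($p{\left(F,B \right)} = B 2 F = 2 B F$)
$\frac{1}{p{\left(66,M{\left(2,6 \right)} \right)} + 7954} = \frac{1}{2 \left(\left(- \frac{1}{2}\right) 6\right) 66 + 7954} = \frac{1}{2 \left(-3\right) 66 + 7954} = \frac{1}{-396 + 7954} = \frac{1}{7558}$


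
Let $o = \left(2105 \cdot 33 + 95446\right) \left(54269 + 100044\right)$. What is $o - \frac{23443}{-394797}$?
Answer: $\frac{10046758975546414}{394797} \approx 2.5448 \cdot 10^{10}$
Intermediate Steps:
$o = 25447911143$ ($o = \left(69465 + 95446\right) 154313 = 164911 \cdot 154313 = 25447911143$)
$o - \frac{23443}{-394797} = 25447911143 - \frac{23443}{-394797} = 25447911143 - 23443 \left(- \frac{1}{394797}\right) = 25447911143 - - \frac{23443}{394797} = 25447911143 + \frac{23443}{394797} = \frac{10046758975546414}{394797}$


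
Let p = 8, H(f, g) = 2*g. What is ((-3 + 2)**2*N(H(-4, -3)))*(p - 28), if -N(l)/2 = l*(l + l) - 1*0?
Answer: 2880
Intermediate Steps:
N(l) = -4*l**2 (N(l) = -2*(l*(l + l) - 1*0) = -2*(l*(2*l) + 0) = -2*(2*l**2 + 0) = -4*l**2)
((-3 + 2)**2*N(H(-4, -3)))*(p - 28) = ((-3 + 2)**2*(-4*(2*(-3))**2))*(8 - 28) = ((-1)**2*(-4*(-6)**2))*(-20) = (1*(-4*36))*(-20) = (1*(-144))*(-20) = -144*(-20) = 2880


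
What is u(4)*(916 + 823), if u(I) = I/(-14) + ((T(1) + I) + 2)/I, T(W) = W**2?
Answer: 71299/28 ≈ 2546.4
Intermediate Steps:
u(I) = -I/14 + (3 + I)/I (u(I) = I/(-14) + ((1**2 + I) + 2)/I = I*(-1/14) + ((1 + I) + 2)/I = -I/14 + (3 + I)/I)
u(4)*(916 + 823) = (1 + 3/4 - 1/14*4)*(916 + 823) = (1 + 3*(1/4) - 2/7)*1739 = (1 + 3/4 - 2/7)*1739 = (41/28)*1739 = 71299/28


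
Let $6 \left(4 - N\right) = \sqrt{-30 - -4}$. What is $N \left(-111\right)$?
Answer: $-444 + \frac{37 i \sqrt{26}}{2} \approx -444.0 + 94.332 i$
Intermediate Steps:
$N = 4 - \frac{i \sqrt{26}}{6}$ ($N = 4 - \frac{\sqrt{-30 - -4}}{6} = 4 - \frac{\sqrt{-30 + 4}}{6} = 4 - \frac{\sqrt{-26}}{6} = 4 - \frac{i \sqrt{26}}{6} \approx 4.0 - 0.84984 i$)
$N \left(-111\right) = \left(4 - \frac{i \sqrt{26}}{6}\right) \left(-111\right) = -444 + \frac{37 i \sqrt{26}}{2}$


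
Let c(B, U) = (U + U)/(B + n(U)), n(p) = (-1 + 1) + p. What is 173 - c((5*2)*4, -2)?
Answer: 3289/19 ≈ 173.11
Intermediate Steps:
n(p) = p (n(p) = 0 + p = p)
c(B, U) = 2*U/(B + U) (c(B, U) = (U + U)/(B + U) = (2*U)/(B + U) = 2*U/(B + U))
173 - c((5*2)*4, -2) = 173 - 2*(-2)/((5*2)*4 - 2) = 173 - 2*(-2)/(10*4 - 2) = 173 - 2*(-2)/(40 - 2) = 173 - 2*(-2)/38 = 173 - 1*(-2/19) = 173 + 2/19 = 3289/19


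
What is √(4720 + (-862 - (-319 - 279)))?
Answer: 2*√1114 ≈ 66.753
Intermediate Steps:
√(4720 + (-862 - (-319 - 279))) = √(4720 + (-862 - 1*(-598))) = √(4720 + (-862 + 598)) = √(4720 - 264) = √4456 = 2*√1114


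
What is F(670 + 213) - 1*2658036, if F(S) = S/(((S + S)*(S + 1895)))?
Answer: -14768048015/5556 ≈ -2.6580e+6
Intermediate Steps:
F(S) = 1/(2*(1895 + S)) (F(S) = S/(((2*S)*(1895 + S))) = S/((2*S*(1895 + S))) = S*(1/(2*S*(1895 + S))) = 1/(2*(1895 + S)))
F(670 + 213) - 1*2658036 = 1/(2*(1895 + (670 + 213))) - 1*2658036 = 1/(2*(1895 + 883)) - 2658036 = (1/2)/2778 - 2658036 = (1/2)*(1/2778) - 2658036 = 1/5556 - 2658036 = -14768048015/5556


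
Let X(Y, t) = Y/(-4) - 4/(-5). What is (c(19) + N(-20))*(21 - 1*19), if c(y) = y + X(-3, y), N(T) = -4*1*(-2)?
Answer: 571/10 ≈ 57.100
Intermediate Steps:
N(T) = 8 (N(T) = -4*(-2) = 8)
X(Y, t) = ⅘ - Y/4 (X(Y, t) = Y*(-¼) - 4*(-⅕) = -Y/4 + ⅘ = ⅘ - Y/4)
c(y) = 31/20 + y (c(y) = y + (⅘ - ¼*(-3)) = y + (⅘ + ¾) = y + 31/20 = 31/20 + y)
(c(19) + N(-20))*(21 - 1*19) = ((31/20 + 19) + 8)*(21 - 1*19) = (411/20 + 8)*(21 - 19) = (571/20)*2 = 571/10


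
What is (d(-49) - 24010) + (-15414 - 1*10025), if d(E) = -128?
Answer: -49577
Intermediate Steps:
(d(-49) - 24010) + (-15414 - 1*10025) = (-128 - 24010) + (-15414 - 1*10025) = -24138 + (-15414 - 10025) = -24138 - 25439 = -49577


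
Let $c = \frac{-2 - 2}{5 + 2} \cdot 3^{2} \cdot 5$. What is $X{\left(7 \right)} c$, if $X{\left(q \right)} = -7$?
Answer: $180$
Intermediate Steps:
$c = - \frac{180}{7}$ ($c = - \frac{4}{7} \cdot 9 \cdot 5 = \left(-4\right) \frac{1}{7} \cdot 9 \cdot 5 = \left(- \frac{4}{7}\right) 9 \cdot 5 = \left(- \frac{36}{7}\right) 5 = - \frac{180}{7} \approx -25.714$)
$X{\left(7 \right)} c = \left(-7\right) \left(- \frac{180}{7}\right) = 180$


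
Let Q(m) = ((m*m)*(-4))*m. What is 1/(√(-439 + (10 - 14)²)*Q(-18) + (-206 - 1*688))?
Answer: -149/38365921878 - 1944*I*√47/6394320313 ≈ -3.8837e-9 - 2.0843e-6*I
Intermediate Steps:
Q(m) = -4*m³ (Q(m) = (m²*(-4))*m = (-4*m²)*m = -4*m³)
1/(√(-439 + (10 - 14)²)*Q(-18) + (-206 - 1*688)) = 1/(√(-439 + (10 - 14)²)*(-4*(-18)³) + (-206 - 1*688)) = 1/(√(-439 + (-4)²)*(-4*(-5832)) + (-206 - 688)) = 1/(√(-439 + 16)*23328 - 894) = 1/(√(-423)*23328 - 894) = 1/((3*I*√47)*23328 - 894) = 1/(69984*I*√47 - 894) = 1/(-894 + 69984*I*√47)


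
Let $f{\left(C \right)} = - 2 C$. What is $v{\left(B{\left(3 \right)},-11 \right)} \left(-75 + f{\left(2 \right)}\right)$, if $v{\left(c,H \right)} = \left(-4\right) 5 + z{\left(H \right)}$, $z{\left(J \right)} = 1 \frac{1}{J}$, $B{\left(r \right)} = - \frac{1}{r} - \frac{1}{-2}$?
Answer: $\frac{17459}{11} \approx 1587.2$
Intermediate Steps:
$B{\left(r \right)} = \frac{1}{2} - \frac{1}{r}$ ($B{\left(r \right)} = - \frac{1}{r} - - \frac{1}{2} = - \frac{1}{r} + \frac{1}{2} = \frac{1}{2} - \frac{1}{r}$)
$z{\left(J \right)} = \frac{1}{J}$
$v{\left(c,H \right)} = -20 + \frac{1}{H}$ ($v{\left(c,H \right)} = \left(-4\right) 5 + \frac{1}{H} = -20 + \frac{1}{H}$)
$v{\left(B{\left(3 \right)},-11 \right)} \left(-75 + f{\left(2 \right)}\right) = \left(-20 + \frac{1}{-11}\right) \left(-75 - 4\right) = \left(-20 - \frac{1}{11}\right) \left(-75 - 4\right) = \left(- \frac{221}{11}\right) \left(-79\right) = \frac{17459}{11}$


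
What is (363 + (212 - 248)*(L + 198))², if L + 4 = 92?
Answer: 98664489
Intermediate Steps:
L = 88 (L = -4 + 92 = 88)
(363 + (212 - 248)*(L + 198))² = (363 + (212 - 248)*(88 + 198))² = (363 - 36*286)² = (363 - 10296)² = (-9933)² = 98664489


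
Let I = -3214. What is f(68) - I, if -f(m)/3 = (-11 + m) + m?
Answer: 2839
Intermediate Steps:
f(m) = 33 - 6*m (f(m) = -3*((-11 + m) + m) = -3*(-11 + 2*m) = 33 - 6*m)
f(68) - I = (33 - 6*68) - 1*(-3214) = (33 - 408) + 3214 = -375 + 3214 = 2839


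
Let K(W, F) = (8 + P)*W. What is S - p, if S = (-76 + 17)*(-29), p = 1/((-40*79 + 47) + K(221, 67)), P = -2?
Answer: 3057558/1787 ≈ 1711.0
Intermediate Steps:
K(W, F) = 6*W (K(W, F) = (8 - 2)*W = 6*W)
p = -1/1787 (p = 1/((-40*79 + 47) + 6*221) = 1/((-3160 + 47) + 1326) = 1/(-3113 + 1326) = 1/(-1787) = -1/1787 ≈ -0.00055960)
S = 1711 (S = -59*(-29) = 1711)
S - p = 1711 - 1*(-1/1787) = 1711 + 1/1787 = 3057558/1787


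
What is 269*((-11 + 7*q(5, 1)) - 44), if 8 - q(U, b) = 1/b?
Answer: -1614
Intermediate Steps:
q(U, b) = 8 - 1/b
269*((-11 + 7*q(5, 1)) - 44) = 269*((-11 + 7*(8 - 1/1)) - 44) = 269*((-11 + 7*(8 - 1*1)) - 44) = 269*((-11 + 7*(8 - 1)) - 44) = 269*((-11 + 7*7) - 44) = 269*((-11 + 49) - 44) = 269*(38 - 44) = 269*(-6) = -1614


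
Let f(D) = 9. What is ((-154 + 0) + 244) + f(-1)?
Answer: 99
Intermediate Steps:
((-154 + 0) + 244) + f(-1) = ((-154 + 0) + 244) + 9 = (-154 + 244) + 9 = 90 + 9 = 99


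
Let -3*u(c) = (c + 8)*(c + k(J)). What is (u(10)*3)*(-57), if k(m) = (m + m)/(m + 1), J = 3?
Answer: 11799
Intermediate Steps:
k(m) = 2*m/(1 + m) (k(m) = (2*m)/(1 + m) = 2*m/(1 + m))
u(c) = -(8 + c)*(3/2 + c)/3 (u(c) = -(c + 8)*(c + 2*3/(1 + 3))/3 = -(8 + c)*(c + 2*3/4)/3 = -(8 + c)*(c + 2*3*(¼))/3 = -(8 + c)*(c + 3/2)/3 = -(8 + c)*(3/2 + c)/3)
(u(10)*3)*(-57) = ((-4 - 19/6*10 - ⅓*10²)*3)*(-57) = ((-4 - 95/3 - ⅓*100)*3)*(-57) = ((-4 - 95/3 - 100/3)*3)*(-57) = -69*3*(-57) = -207*(-57) = 11799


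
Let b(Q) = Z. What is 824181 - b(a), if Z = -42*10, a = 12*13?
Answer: 824601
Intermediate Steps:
a = 156
Z = -420
b(Q) = -420
824181 - b(a) = 824181 - 1*(-420) = 824181 + 420 = 824601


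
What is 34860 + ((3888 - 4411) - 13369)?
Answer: 20968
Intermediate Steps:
34860 + ((3888 - 4411) - 13369) = 34860 + (-523 - 13369) = 34860 - 13892 = 20968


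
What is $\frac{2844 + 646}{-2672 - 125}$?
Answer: $- \frac{3490}{2797} \approx -1.2478$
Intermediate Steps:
$\frac{2844 + 646}{-2672 - 125} = \frac{3490}{-2797} = 3490 \left(- \frac{1}{2797}\right) = - \frac{3490}{2797}$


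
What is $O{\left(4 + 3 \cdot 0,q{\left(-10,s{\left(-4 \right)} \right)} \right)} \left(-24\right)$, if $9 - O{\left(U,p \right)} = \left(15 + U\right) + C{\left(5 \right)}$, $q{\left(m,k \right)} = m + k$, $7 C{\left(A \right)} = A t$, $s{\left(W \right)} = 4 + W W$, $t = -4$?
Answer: $\frac{1200}{7} \approx 171.43$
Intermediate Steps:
$s{\left(W \right)} = 4 + W^{2}$
$C{\left(A \right)} = - \frac{4 A}{7}$ ($C{\left(A \right)} = \frac{A \left(-4\right)}{7} = \frac{\left(-4\right) A}{7} = - \frac{4 A}{7}$)
$q{\left(m,k \right)} = k + m$
$O{\left(U,p \right)} = - \frac{22}{7} - U$ ($O{\left(U,p \right)} = 9 - \left(\left(15 + U\right) - \frac{20}{7}\right) = 9 - \left(\frac{85}{7} + U\right) = - \frac{22}{7} - U$)
$O{\left(4 + 3 \cdot 0,q{\left(-10,s{\left(-4 \right)} \right)} \right)} \left(-24\right) = \left(- \frac{22}{7} - \left(4 + 3 \cdot 0\right)\right) \left(-24\right) = \left(- \frac{22}{7} - \left(4 + 0\right)\right) \left(-24\right) = \left(- \frac{22}{7} - 4\right) \left(-24\right) = \left(- \frac{50}{7}\right) \left(-24\right) = \frac{1200}{7}$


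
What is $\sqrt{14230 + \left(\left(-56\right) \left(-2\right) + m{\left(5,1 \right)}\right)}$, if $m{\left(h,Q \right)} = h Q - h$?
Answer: $\sqrt{14342} \approx 119.76$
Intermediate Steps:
$m{\left(h,Q \right)} = - h + Q h$ ($m{\left(h,Q \right)} = Q h - h = - h + Q h$)
$\sqrt{14230 + \left(\left(-56\right) \left(-2\right) + m{\left(5,1 \right)}\right)} = \sqrt{14230 + \left(\left(-56\right) \left(-2\right) + 5 \left(-1 + 1\right)\right)} = \sqrt{14230 + \left(112 + 5 \cdot 0\right)} = \sqrt{14230 + \left(112 + 0\right)} = \sqrt{14230 + 112} = \sqrt{14342}$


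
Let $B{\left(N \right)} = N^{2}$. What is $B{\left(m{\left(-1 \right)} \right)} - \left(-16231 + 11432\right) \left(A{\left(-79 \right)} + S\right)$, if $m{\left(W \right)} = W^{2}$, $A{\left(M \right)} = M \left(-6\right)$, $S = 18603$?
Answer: $91550524$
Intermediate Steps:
$A{\left(M \right)} = - 6 M$
$B{\left(m{\left(-1 \right)} \right)} - \left(-16231 + 11432\right) \left(A{\left(-79 \right)} + S\right) = \left(\left(-1\right)^{2}\right)^{2} - \left(-16231 + 11432\right) \left(\left(-6\right) \left(-79\right) + 18603\right) = 1^{2} - - 4799 \left(474 + 18603\right) = 1 - \left(-4799\right) 19077 = 1 - -91550523 = 1 + 91550523 = 91550524$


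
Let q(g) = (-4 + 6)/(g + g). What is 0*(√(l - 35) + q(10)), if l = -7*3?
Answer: 0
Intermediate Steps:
l = -21
q(g) = 1/g (q(g) = 2/((2*g)) = 2*(1/(2*g)) = 1/g)
0*(√(l - 35) + q(10)) = 0*(√(-21 - 35) + 1/10) = 0*(√(-56) + ⅒) = 0*(2*I*√14 + ⅒) = 0*(⅒ + 2*I*√14) = 0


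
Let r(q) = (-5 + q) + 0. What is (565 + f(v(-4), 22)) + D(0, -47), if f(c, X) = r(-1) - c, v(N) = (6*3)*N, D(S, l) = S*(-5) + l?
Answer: 584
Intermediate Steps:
r(q) = -5 + q
D(S, l) = l - 5*S (D(S, l) = -5*S + l = l - 5*S)
v(N) = 18*N
f(c, X) = -6 - c (f(c, X) = (-5 - 1) - c = -6 - c)
(565 + f(v(-4), 22)) + D(0, -47) = (565 + (-6 - 18*(-4))) + (-47 - 5*0) = (565 + (-6 - 1*(-72))) + (-47 + 0) = (565 + (-6 + 72)) - 47 = (565 + 66) - 47 = 631 - 47 = 584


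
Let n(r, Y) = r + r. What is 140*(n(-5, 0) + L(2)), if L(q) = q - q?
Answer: -1400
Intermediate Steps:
L(q) = 0
n(r, Y) = 2*r
140*(n(-5, 0) + L(2)) = 140*(2*(-5) + 0) = 140*(-10 + 0) = 140*(-10) = -1400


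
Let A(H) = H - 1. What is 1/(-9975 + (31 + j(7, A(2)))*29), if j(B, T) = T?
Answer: -1/9047 ≈ -0.00011053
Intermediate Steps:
A(H) = -1 + H
1/(-9975 + (31 + j(7, A(2)))*29) = 1/(-9975 + (31 + (-1 + 2))*29) = 1/(-9975 + (31 + 1)*29) = 1/(-9975 + 32*29) = 1/(-9975 + 928) = 1/(-9047) = -1/9047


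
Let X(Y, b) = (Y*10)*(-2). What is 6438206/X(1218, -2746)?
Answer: -3219103/12180 ≈ -264.29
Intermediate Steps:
X(Y, b) = -20*Y (X(Y, b) = (10*Y)*(-2) = -20*Y)
6438206/X(1218, -2746) = 6438206/((-20*1218)) = 6438206/(-24360) = 6438206*(-1/24360) = -3219103/12180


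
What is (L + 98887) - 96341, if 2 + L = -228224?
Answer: -225680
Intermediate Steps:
L = -228226 (L = -2 - 228224 = -228226)
(L + 98887) - 96341 = (-228226 + 98887) - 96341 = -129339 - 96341 = -225680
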